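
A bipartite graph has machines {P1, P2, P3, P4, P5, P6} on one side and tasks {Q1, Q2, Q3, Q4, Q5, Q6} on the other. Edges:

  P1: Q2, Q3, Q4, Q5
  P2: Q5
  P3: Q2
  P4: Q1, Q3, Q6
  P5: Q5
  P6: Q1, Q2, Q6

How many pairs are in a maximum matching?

Unit-capacity flow: source→left, listed edges, right→sink; max matching = max flow.
Augmenting path P1→Q2 (+1); matched 1.
Augmenting path P2→Q5 (+1); matched 2.
Augmenting path P4→Q1 (+1); matched 3.
Augmenting path P6→Q6 (+1); matched 4.
Augmenting path P3→Q2→P1→Q3 (+1); matched 5.
No augmenting path remains; maximum matching = 5.
König certificate: {P1, P3, P4, P6, Q5} is a vertex cover of size 5 (every listed pair touches it), so no matching can be larger.

5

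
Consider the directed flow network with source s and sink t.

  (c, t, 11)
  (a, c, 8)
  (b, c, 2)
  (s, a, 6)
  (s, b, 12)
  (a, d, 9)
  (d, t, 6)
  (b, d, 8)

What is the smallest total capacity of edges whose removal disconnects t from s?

14

Augment s→a→c→t: bottleneck 6, flow now 6.
Augment s→b→c→t: bottleneck 2, flow now 8.
Augment s→b→d→t: bottleneck 6, flow now 14.
No augmenting path remains; maximum flow = 14.
By max-flow min-cut, the minimum cut capacity equals the max flow.
In the residual graph, reachable from s: {s, b, d}.
Min-cut edges: s→a (6), b→c (2), d→t (6); capacity 6 + 2 + 6 = 14.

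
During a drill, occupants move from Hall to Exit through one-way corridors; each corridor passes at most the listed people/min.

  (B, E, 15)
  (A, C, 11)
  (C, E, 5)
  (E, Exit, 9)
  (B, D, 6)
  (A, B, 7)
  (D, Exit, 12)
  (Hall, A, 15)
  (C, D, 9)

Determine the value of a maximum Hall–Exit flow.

15

Augment Hall→A→B→D→Exit: bottleneck 6, flow now 6.
Augment Hall→A→B→E→Exit: bottleneck 1, flow now 7.
Augment Hall→A→C→D→Exit: bottleneck 6, flow now 13.
Augment Hall→A→C→E→Exit: bottleneck 2, flow now 15.
No augmenting path remains; maximum flow = 15.
In the residual graph, reachable from Hall: {Hall}.
Min-cut edges: Hall→A (15); capacity 15 = 15.
This cut is saturated, so no flow can exceed 15.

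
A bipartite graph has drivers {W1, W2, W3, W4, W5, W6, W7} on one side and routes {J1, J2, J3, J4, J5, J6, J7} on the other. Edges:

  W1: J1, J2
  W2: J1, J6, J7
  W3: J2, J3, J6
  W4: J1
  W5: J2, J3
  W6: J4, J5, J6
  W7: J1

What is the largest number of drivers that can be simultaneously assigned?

Unit-capacity flow: source→left, listed edges, right→sink; max matching = max flow.
Augmenting path W1→J1 (+1); matched 1.
Augmenting path W2→J6 (+1); matched 2.
Augmenting path W3→J2 (+1); matched 3.
Augmenting path W5→J3 (+1); matched 4.
Augmenting path W6→J4 (+1); matched 5.
Augmenting path W4→J1→W1→J2→W3→J6→W2→J7 (+1); matched 6.
No augmenting path remains; maximum matching = 6.
König certificate: {W1, W2, W3, W5, W6, J1} is a vertex cover of size 6 (every listed pair touches it), so no matching can be larger.

6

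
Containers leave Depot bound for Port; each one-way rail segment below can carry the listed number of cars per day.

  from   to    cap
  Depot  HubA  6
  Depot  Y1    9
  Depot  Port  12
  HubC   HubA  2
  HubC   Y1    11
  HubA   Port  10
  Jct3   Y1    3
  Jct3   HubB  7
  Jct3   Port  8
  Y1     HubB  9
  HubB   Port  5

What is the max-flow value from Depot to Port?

23

Augment Depot→Port: bottleneck 12, flow now 12.
Augment Depot→HubA→Port: bottleneck 6, flow now 18.
Augment Depot→Y1→HubB→Port: bottleneck 5, flow now 23.
No augmenting path remains; maximum flow = 23.
In the residual graph, reachable from Depot: {Depot, Y1, HubB}.
Min-cut edges: Depot→HubA (6), Depot→Port (12), HubB→Port (5); capacity 6 + 12 + 5 = 23.
This cut is saturated, so no flow can exceed 23.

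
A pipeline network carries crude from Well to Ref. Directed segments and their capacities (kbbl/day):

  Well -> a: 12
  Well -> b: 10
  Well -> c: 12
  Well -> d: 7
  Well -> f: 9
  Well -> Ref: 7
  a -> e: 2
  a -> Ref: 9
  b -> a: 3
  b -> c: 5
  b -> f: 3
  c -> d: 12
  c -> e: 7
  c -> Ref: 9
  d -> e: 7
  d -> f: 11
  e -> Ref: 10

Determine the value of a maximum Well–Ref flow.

35

Augment Well→Ref: bottleneck 7, flow now 7.
Augment Well→a→Ref: bottleneck 9, flow now 16.
Augment Well→c→Ref: bottleneck 9, flow now 25.
Augment Well→a→e→Ref: bottleneck 2, flow now 27.
Augment Well→c→e→Ref: bottleneck 3, flow now 30.
Augment Well→d→e→Ref: bottleneck 5, flow now 35.
No augmenting path remains; maximum flow = 35.
In the residual graph, reachable from Well: {Well, a, b, c, d, e, f}.
Min-cut edges: Well→Ref (7), a→Ref (9), c→Ref (9), e→Ref (10); capacity 7 + 9 + 9 + 10 = 35.
This cut is saturated, so no flow can exceed 35.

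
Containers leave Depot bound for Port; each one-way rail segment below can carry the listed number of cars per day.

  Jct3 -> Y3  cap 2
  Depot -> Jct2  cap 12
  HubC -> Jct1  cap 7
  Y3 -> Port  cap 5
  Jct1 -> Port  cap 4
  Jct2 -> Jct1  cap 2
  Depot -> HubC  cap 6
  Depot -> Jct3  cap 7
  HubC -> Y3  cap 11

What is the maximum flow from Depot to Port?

Augment Depot→HubC→Y3→Port: bottleneck 5, flow now 5.
Augment Depot→HubC→Jct1→Port: bottleneck 1, flow now 6.
Augment Depot→Jct2→Jct1→Port: bottleneck 2, flow now 8.
Augment Depot→Jct3→Y3→HubC→Jct1→Port: bottleneck 1, flow now 9. (uses reverse residual edge)
No augmenting path remains; maximum flow = 9.
In the residual graph, reachable from Depot: {Depot, HubC, Jct3, Jct2, Y3, Jct1}.
Min-cut edges: Y3→Port (5), Jct1→Port (4); capacity 5 + 4 = 9.
This cut is saturated, so no flow can exceed 9.

9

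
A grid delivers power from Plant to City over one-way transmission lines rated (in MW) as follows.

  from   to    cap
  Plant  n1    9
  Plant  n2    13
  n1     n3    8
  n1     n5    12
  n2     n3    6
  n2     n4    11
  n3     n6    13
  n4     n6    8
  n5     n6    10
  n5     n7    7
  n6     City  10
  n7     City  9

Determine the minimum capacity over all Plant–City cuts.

17

Augment Plant→n1→n3→n6→City: bottleneck 8, flow now 8.
Augment Plant→n1→n5→n6→City: bottleneck 1, flow now 9.
Augment Plant→n2→n3→n6→City: bottleneck 1, flow now 10.
Augment Plant→n2→n3→n1→n5→n7→City: bottleneck 5, flow now 15. (uses reverse residual edge)
Augment Plant→n2→n4→n6→n5→n7→City: bottleneck 1, flow now 16. (uses reverse residual edge)
Augment Plant→n2→n4→n6→n3→n1→n5→n7→City: bottleneck 1, flow now 17. (uses reverse residual edge)
No augmenting path remains; maximum flow = 17.
By max-flow min-cut, the minimum cut capacity equals the max flow.
In the residual graph, reachable from Plant: {Plant, n1, n2, n3, n4, n5, n6}.
Min-cut edges: n5→n7 (7), n6→City (10); capacity 7 + 10 = 17.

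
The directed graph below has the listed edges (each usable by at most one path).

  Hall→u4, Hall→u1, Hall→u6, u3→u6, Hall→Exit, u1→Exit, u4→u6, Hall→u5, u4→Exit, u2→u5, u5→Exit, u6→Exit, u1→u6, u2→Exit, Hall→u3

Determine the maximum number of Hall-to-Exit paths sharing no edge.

Assign every edge capacity 1; by Menger, the answer equals the max flow.
Path Hall→Exit (+1); total 1.
Path Hall→u1→Exit (+1); total 2.
Path Hall→u4→Exit (+1); total 3.
Path Hall→u5→Exit (+1); total 4.
Path Hall→u6→Exit (+1); total 5.
No residual Hall→Exit path; max flow = 5.
Certifying cut of size 5: {Hall→Exit, Hall→u1, Hall→u4, Hall→u5, u6→Exit}.

5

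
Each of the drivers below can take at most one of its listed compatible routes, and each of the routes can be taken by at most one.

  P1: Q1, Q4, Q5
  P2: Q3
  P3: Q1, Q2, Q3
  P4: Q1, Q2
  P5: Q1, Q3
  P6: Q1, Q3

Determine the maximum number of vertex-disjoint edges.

4

Unit-capacity flow: source→left, listed edges, right→sink; max matching = max flow.
Augmenting path P1→Q1 (+1); matched 1.
Augmenting path P2→Q3 (+1); matched 2.
Augmenting path P3→Q2 (+1); matched 3.
Augmenting path P4→Q1→P1→Q4 (+1); matched 4.
No augmenting path remains; maximum matching = 4.
König certificate: {P1, Q1, Q2, Q3} is a vertex cover of size 4 (every listed pair touches it), so no matching can be larger.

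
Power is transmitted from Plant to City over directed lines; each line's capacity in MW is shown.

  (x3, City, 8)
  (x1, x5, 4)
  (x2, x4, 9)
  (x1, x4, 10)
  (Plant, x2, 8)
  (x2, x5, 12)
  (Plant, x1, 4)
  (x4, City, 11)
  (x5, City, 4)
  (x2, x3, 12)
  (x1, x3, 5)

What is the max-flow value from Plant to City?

12

Augment Plant→x1→x3→City: bottleneck 4, flow now 4.
Augment Plant→x2→x3→City: bottleneck 4, flow now 8.
Augment Plant→x2→x4→City: bottleneck 4, flow now 12.
No augmenting path remains; maximum flow = 12.
In the residual graph, reachable from Plant: {Plant}.
Min-cut edges: Plant→x1 (4), Plant→x2 (8); capacity 4 + 8 = 12.
This cut is saturated, so no flow can exceed 12.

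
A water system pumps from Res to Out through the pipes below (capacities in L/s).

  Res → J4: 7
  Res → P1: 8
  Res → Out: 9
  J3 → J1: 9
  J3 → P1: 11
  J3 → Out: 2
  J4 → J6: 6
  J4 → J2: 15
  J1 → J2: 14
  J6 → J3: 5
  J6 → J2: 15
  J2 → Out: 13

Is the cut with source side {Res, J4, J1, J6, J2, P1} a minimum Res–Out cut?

Given cut capacity: 9 + 5 + 13 = 27.
Augment Res→Out: bottleneck 9, flow now 9.
Augment Res→J4→J2→Out: bottleneck 7, flow now 16.
No augmenting path remains; maximum flow = 16.
In the residual graph, reachable from Res: {Res, P1}.
Min-cut edges: Res→J4 (7), Res→Out (9); capacity 7 + 9 = 16.
Cut capacity 27 exceeds the max flow 16, so it is not minimum.

No — its capacity is 27, but the minimum cut has capacity 16.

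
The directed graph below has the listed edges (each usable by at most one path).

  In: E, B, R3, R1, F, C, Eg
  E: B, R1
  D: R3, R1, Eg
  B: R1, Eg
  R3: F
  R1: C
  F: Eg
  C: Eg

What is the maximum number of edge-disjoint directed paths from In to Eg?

Assign every edge capacity 1; by Menger, the answer equals the max flow.
Path In→Eg (+1); total 1.
Path In→B→Eg (+1); total 2.
Path In→F→Eg (+1); total 3.
Path In→C→Eg (+1); total 4.
No residual In→Eg path; max flow = 4.
Certifying cut of size 4: {B→Eg, C→Eg, F→Eg, In→Eg}.

4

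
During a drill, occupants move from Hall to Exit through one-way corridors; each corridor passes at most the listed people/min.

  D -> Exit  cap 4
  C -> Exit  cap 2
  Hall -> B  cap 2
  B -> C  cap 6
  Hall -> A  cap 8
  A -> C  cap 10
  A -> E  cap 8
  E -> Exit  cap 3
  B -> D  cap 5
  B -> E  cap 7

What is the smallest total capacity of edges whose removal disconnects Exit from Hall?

Augment Hall→A→C→Exit: bottleneck 2, flow now 2.
Augment Hall→A→E→Exit: bottleneck 3, flow now 5.
Augment Hall→B→D→Exit: bottleneck 2, flow now 7.
No augmenting path remains; maximum flow = 7.
By max-flow min-cut, the minimum cut capacity equals the max flow.
In the residual graph, reachable from Hall: {Hall, A, C, E}.
Min-cut edges: Hall→B (2), C→Exit (2), E→Exit (3); capacity 2 + 2 + 3 = 7.

7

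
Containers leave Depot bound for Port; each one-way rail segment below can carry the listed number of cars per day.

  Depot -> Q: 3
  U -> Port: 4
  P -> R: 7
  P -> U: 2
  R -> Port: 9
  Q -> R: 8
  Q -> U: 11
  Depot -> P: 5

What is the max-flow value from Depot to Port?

Augment Depot→P→R→Port: bottleneck 5, flow now 5.
Augment Depot→Q→R→Port: bottleneck 3, flow now 8.
No augmenting path remains; maximum flow = 8.
In the residual graph, reachable from Depot: {Depot}.
Min-cut edges: Depot→P (5), Depot→Q (3); capacity 5 + 3 = 8.
This cut is saturated, so no flow can exceed 8.

8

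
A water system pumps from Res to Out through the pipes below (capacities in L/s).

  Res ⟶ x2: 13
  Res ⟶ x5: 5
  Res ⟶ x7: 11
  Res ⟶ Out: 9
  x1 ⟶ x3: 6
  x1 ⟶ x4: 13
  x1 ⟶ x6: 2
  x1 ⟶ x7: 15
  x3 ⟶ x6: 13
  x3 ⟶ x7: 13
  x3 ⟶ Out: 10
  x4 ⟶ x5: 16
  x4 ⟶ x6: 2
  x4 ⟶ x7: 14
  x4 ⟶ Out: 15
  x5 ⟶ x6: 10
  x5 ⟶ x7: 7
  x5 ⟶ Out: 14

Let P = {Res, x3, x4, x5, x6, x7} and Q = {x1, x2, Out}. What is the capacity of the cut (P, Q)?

61

Edges leaving {Res, x3, x4, x5, x6, x7}: Res→x2 (13), Res→Out (9), x3→Out (10), x4→Out (15), x5→Out (14).
Cut capacity = 13 + 9 + 10 + 15 + 14 = 61.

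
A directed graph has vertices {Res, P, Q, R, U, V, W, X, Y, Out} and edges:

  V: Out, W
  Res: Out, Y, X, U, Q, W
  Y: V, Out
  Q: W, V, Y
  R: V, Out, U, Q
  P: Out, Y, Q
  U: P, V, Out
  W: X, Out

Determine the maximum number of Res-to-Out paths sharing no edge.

Assign every edge capacity 1; by Menger, the answer equals the max flow.
Path Res→Out (+1); total 1.
Path Res→U→Out (+1); total 2.
Path Res→W→Out (+1); total 3.
Path Res→Y→Out (+1); total 4.
Path Res→Q→V→Out (+1); total 5.
No residual Res→Out path; max flow = 5.
Certifying cut of size 5: {Res→Out, Res→Q, Res→U, Res→W, Res→Y}.

5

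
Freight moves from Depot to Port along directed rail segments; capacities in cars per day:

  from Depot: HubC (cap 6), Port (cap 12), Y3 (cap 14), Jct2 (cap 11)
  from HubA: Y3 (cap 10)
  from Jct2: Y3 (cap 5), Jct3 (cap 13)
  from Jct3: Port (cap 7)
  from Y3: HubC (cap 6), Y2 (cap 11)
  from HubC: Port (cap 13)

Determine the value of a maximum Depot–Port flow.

Augment Depot→Port: bottleneck 12, flow now 12.
Augment Depot→HubC→Port: bottleneck 6, flow now 18.
Augment Depot→Jct2→Jct3→Port: bottleneck 7, flow now 25.
Augment Depot→Y3→HubC→Port: bottleneck 6, flow now 31.
No augmenting path remains; maximum flow = 31.
In the residual graph, reachable from Depot: {Depot, Jct2, Jct3, Y3, Y2}.
Min-cut edges: Depot→HubC (6), Depot→Port (12), Jct3→Port (7), Y3→HubC (6); capacity 6 + 12 + 7 + 6 = 31.
This cut is saturated, so no flow can exceed 31.

31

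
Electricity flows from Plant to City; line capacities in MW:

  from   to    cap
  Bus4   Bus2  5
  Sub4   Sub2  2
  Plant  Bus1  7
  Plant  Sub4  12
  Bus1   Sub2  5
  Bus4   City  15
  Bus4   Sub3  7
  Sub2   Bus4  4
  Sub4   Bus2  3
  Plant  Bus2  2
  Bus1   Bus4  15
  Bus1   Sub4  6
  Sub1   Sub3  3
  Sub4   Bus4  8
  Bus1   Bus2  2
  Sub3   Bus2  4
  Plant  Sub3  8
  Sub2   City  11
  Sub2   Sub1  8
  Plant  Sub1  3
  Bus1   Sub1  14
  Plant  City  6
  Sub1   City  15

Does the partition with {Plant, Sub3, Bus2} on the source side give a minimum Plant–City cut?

Given cut capacity: 7 + 12 + 3 + 6 = 28.
Augment Plant→City: bottleneck 6, flow now 6.
Augment Plant→Sub1→City: bottleneck 3, flow now 9.
Augment Plant→Bus1→Sub2→City: bottleneck 5, flow now 14.
Augment Plant→Bus1→Bus4→City: bottleneck 2, flow now 16.
Augment Plant→Sub4→Sub2→City: bottleneck 2, flow now 18.
Augment Plant→Sub4→Bus4→City: bottleneck 8, flow now 26.
No augmenting path remains; maximum flow = 26.
In the residual graph, reachable from Plant: {Plant, Sub4, Sub3, Bus2}.
Min-cut edges: Plant→Bus1 (7), Plant→Sub1 (3), Plant→City (6), Sub4→Sub2 (2), Sub4→Bus4 (8); capacity 7 + 3 + 6 + 2 + 8 = 26.
Cut capacity 28 exceeds the max flow 26, so it is not minimum.

No — its capacity is 28, but the minimum cut has capacity 26.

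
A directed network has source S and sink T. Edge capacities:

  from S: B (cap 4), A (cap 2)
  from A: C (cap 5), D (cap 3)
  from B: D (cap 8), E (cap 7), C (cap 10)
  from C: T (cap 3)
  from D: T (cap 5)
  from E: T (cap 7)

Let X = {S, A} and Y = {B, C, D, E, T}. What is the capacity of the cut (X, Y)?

12

Edges leaving {S, A}: S→B (4), A→C (5), A→D (3).
Cut capacity = 4 + 5 + 3 = 12.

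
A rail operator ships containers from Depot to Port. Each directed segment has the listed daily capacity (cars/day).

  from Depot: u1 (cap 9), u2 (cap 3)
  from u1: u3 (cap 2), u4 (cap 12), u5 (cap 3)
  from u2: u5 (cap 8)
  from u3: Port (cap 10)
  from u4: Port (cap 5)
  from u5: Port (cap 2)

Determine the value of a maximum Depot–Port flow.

9

Augment Depot→u1→u3→Port: bottleneck 2, flow now 2.
Augment Depot→u1→u4→Port: bottleneck 5, flow now 7.
Augment Depot→u1→u5→Port: bottleneck 2, flow now 9.
No augmenting path remains; maximum flow = 9.
In the residual graph, reachable from Depot: {Depot, u1, u2, u4, u5}.
Min-cut edges: u1→u3 (2), u4→Port (5), u5→Port (2); capacity 2 + 5 + 2 = 9.
This cut is saturated, so no flow can exceed 9.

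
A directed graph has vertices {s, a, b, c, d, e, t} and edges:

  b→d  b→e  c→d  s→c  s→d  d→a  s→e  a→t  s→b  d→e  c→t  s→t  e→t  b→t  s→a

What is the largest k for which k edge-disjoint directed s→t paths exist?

Assign every edge capacity 1; by Menger, the answer equals the max flow.
Path s→t (+1); total 1.
Path s→a→t (+1); total 2.
Path s→b→t (+1); total 3.
Path s→c→t (+1); total 4.
Path s→e→t (+1); total 5.
No residual s→t path; max flow = 5.
Certifying cut of size 5: {a→t, e→t, s→b, s→c, s→t}.

5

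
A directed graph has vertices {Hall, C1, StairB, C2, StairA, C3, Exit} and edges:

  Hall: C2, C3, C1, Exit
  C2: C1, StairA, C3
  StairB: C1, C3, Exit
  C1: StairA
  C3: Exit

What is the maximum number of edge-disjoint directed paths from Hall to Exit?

Assign every edge capacity 1; by Menger, the answer equals the max flow.
Path Hall→Exit (+1); total 1.
Path Hall→C3→Exit (+1); total 2.
No residual Hall→Exit path; max flow = 2.
Certifying cut of size 2: {C3→Exit, Hall→Exit}.

2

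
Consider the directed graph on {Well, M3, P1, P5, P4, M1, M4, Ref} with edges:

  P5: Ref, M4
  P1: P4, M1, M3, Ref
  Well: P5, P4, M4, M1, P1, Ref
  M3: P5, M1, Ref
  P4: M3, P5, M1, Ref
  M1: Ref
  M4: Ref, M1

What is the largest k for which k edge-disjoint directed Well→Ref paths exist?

Assign every edge capacity 1; by Menger, the answer equals the max flow.
Path Well→Ref (+1); total 1.
Path Well→P1→Ref (+1); total 2.
Path Well→P5→Ref (+1); total 3.
Path Well→P4→Ref (+1); total 4.
Path Well→M1→Ref (+1); total 5.
Path Well→M4→Ref (+1); total 6.
No residual Well→Ref path; max flow = 6.
Certifying cut of size 6: {Well→M1, Well→M4, Well→P1, Well→P4, Well→P5, Well→Ref}.

6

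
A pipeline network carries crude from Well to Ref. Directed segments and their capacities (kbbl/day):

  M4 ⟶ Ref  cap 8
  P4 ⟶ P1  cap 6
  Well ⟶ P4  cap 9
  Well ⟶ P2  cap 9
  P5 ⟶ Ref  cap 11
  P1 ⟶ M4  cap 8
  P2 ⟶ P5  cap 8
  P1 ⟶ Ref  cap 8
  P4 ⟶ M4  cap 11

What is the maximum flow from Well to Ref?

17

Augment Well→P2→P5→Ref: bottleneck 8, flow now 8.
Augment Well→P4→P1→Ref: bottleneck 6, flow now 14.
Augment Well→P4→M4→Ref: bottleneck 3, flow now 17.
No augmenting path remains; maximum flow = 17.
In the residual graph, reachable from Well: {Well, P2}.
Min-cut edges: Well→P4 (9), P2→P5 (8); capacity 9 + 8 = 17.
This cut is saturated, so no flow can exceed 17.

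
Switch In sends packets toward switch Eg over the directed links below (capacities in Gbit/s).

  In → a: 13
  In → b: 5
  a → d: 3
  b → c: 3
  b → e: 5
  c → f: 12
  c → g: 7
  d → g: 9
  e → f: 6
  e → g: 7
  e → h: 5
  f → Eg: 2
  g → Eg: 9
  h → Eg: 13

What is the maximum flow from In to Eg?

Augment In→a→d→g→Eg: bottleneck 3, flow now 3.
Augment In→b→c→f→Eg: bottleneck 2, flow now 5.
Augment In→b→c→g→Eg: bottleneck 1, flow now 6.
Augment In→b→e→g→Eg: bottleneck 2, flow now 8.
No augmenting path remains; maximum flow = 8.
In the residual graph, reachable from In: {In, a}.
Min-cut edges: In→b (5), a→d (3); capacity 5 + 3 = 8.
This cut is saturated, so no flow can exceed 8.

8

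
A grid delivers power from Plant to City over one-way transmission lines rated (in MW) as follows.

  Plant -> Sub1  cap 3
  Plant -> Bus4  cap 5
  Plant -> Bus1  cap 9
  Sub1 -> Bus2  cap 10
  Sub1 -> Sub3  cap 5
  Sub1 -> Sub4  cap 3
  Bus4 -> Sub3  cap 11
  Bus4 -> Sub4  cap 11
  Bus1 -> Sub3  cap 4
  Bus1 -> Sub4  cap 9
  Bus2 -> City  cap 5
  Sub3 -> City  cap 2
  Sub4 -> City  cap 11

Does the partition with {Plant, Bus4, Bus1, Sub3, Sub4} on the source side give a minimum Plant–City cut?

Given cut capacity: 3 + 2 + 11 = 16.
Augment Plant→Sub1→Bus2→City: bottleneck 3, flow now 3.
Augment Plant→Bus4→Sub3→City: bottleneck 2, flow now 5.
Augment Plant→Bus4→Sub4→City: bottleneck 3, flow now 8.
Augment Plant→Bus1→Sub4→City: bottleneck 8, flow now 16.
No augmenting path remains; maximum flow = 16.
Cut capacity 16 equals the max flow, so it is a minimum cut.

Yes — it is a minimum cut (capacity 16).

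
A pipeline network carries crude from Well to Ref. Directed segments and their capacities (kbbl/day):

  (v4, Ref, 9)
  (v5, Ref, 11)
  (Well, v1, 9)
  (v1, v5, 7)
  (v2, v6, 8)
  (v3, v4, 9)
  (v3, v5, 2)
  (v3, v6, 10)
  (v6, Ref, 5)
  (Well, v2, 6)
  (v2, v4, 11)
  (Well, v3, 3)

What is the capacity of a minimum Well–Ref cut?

Augment Well→v1→v5→Ref: bottleneck 7, flow now 7.
Augment Well→v2→v4→Ref: bottleneck 6, flow now 13.
Augment Well→v3→v4→Ref: bottleneck 3, flow now 16.
No augmenting path remains; maximum flow = 16.
By max-flow min-cut, the minimum cut capacity equals the max flow.
In the residual graph, reachable from Well: {Well, v1}.
Min-cut edges: Well→v2 (6), Well→v3 (3), v1→v5 (7); capacity 6 + 3 + 7 = 16.

16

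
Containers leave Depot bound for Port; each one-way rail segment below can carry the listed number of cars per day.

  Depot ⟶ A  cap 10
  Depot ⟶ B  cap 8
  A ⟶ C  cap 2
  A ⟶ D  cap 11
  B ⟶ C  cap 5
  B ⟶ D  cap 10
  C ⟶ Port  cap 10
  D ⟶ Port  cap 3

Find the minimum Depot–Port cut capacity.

Augment Depot→A→C→Port: bottleneck 2, flow now 2.
Augment Depot→A→D→Port: bottleneck 3, flow now 5.
Augment Depot→B→C→Port: bottleneck 5, flow now 10.
No augmenting path remains; maximum flow = 10.
By max-flow min-cut, the minimum cut capacity equals the max flow.
In the residual graph, reachable from Depot: {Depot, A, B, D}.
Min-cut edges: A→C (2), B→C (5), D→Port (3); capacity 2 + 5 + 3 = 10.

10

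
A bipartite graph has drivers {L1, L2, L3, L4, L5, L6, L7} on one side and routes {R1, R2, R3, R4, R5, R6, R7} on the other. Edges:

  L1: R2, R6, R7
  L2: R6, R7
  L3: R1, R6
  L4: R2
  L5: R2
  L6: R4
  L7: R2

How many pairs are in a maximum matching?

Unit-capacity flow: source→left, listed edges, right→sink; max matching = max flow.
Augmenting path L1→R2 (+1); matched 1.
Augmenting path L2→R6 (+1); matched 2.
Augmenting path L3→R1 (+1); matched 3.
Augmenting path L6→R4 (+1); matched 4.
Augmenting path L4→R2→L1→R7 (+1); matched 5.
No augmenting path remains; maximum matching = 5.
König certificate: {L1, L2, L3, L6, R2} is a vertex cover of size 5 (every listed pair touches it), so no matching can be larger.

5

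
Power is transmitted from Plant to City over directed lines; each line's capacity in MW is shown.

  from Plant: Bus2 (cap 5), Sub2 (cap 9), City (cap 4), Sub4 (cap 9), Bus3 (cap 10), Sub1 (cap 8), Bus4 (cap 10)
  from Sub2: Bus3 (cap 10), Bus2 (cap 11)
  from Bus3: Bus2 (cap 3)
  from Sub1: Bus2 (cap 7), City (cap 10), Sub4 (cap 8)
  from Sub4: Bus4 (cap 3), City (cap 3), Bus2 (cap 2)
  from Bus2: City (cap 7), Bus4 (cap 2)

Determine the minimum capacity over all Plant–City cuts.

Augment Plant→City: bottleneck 4, flow now 4.
Augment Plant→Sub1→City: bottleneck 8, flow now 12.
Augment Plant→Sub4→City: bottleneck 3, flow now 15.
Augment Plant→Bus2→City: bottleneck 5, flow now 20.
Augment Plant→Sub2→Bus2→City: bottleneck 2, flow now 22.
No augmenting path remains; maximum flow = 22.
By max-flow min-cut, the minimum cut capacity equals the max flow.
In the residual graph, reachable from Plant: {Plant, Sub2, Bus3, Sub4, Bus2, Bus4}.
Min-cut edges: Plant→Sub1 (8), Plant→City (4), Sub4→City (3), Bus2→City (7); capacity 8 + 4 + 3 + 7 = 22.

22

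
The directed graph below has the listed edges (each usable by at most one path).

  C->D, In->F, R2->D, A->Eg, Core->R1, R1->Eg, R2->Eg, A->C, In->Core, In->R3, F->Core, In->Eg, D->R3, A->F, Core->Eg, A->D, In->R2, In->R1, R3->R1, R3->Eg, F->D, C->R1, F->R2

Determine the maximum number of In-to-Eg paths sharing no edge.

5

Assign every edge capacity 1; by Menger, the answer equals the max flow.
Path In→Eg (+1); total 1.
Path In→R2→Eg (+1); total 2.
Path In→R3→Eg (+1); total 3.
Path In→Core→Eg (+1); total 4.
Path In→R1→Eg (+1); total 5.
No residual In→Eg path; max flow = 5.
Certifying cut of size 5: {Core→Eg, In→Eg, R1→Eg, R2→Eg, R3→Eg}.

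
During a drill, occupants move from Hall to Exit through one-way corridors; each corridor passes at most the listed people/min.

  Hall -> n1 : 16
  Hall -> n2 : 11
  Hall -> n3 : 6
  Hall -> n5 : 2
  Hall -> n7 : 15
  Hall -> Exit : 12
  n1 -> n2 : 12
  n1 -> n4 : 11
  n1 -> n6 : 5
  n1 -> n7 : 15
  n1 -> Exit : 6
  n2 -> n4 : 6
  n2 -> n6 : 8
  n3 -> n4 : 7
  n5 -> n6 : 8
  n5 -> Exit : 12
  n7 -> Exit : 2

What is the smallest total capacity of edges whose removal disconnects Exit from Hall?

Augment Hall→Exit: bottleneck 12, flow now 12.
Augment Hall→n1→Exit: bottleneck 6, flow now 18.
Augment Hall→n5→Exit: bottleneck 2, flow now 20.
Augment Hall→n7→Exit: bottleneck 2, flow now 22.
No augmenting path remains; maximum flow = 22.
By max-flow min-cut, the minimum cut capacity equals the max flow.
In the residual graph, reachable from Hall: {Hall, n1, n2, n3, n4, n6, n7}.
Min-cut edges: Hall→n5 (2), Hall→Exit (12), n1→Exit (6), n7→Exit (2); capacity 2 + 12 + 6 + 2 = 22.

22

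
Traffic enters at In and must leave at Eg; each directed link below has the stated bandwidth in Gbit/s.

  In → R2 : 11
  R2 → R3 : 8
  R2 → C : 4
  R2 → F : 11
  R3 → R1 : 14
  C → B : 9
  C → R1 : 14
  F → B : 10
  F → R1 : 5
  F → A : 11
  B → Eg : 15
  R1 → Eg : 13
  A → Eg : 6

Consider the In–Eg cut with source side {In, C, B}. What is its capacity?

40

Edges leaving {In, C, B}: In→R2 (11), C→R1 (14), B→Eg (15).
Cut capacity = 11 + 14 + 15 = 40.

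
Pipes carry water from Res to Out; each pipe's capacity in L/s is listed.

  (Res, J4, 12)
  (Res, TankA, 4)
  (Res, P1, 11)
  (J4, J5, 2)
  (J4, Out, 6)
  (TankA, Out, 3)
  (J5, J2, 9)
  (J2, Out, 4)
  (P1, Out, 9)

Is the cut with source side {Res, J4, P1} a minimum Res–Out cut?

Given cut capacity: 4 + 2 + 6 + 9 = 21.
Augment Res→J4→Out: bottleneck 6, flow now 6.
Augment Res→TankA→Out: bottleneck 3, flow now 9.
Augment Res→P1→Out: bottleneck 9, flow now 18.
Augment Res→J4→J5→J2→Out: bottleneck 2, flow now 20.
No augmenting path remains; maximum flow = 20.
In the residual graph, reachable from Res: {Res, J4, TankA, P1}.
Min-cut edges: J4→J5 (2), J4→Out (6), TankA→Out (3), P1→Out (9); capacity 2 + 6 + 3 + 9 = 20.
Cut capacity 21 exceeds the max flow 20, so it is not minimum.

No — its capacity is 21, but the minimum cut has capacity 20.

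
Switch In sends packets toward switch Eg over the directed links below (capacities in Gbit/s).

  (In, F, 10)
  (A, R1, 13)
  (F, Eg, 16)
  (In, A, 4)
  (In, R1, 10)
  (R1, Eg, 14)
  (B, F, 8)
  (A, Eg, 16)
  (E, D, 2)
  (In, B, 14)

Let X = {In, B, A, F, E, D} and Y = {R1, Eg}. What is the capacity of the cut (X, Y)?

55

Edges leaving {In, B, A, F, E, D}: In→R1 (10), A→R1 (13), A→Eg (16), F→Eg (16).
Cut capacity = 10 + 13 + 16 + 16 = 55.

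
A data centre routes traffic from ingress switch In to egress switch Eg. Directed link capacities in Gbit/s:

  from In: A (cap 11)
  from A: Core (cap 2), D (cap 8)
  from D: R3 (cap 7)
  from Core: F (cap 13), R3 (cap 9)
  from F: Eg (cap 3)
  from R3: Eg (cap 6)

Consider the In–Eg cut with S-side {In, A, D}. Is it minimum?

Given cut capacity: 2 + 7 = 9.
Augment In→A→D→R3→Eg: bottleneck 6, flow now 6.
Augment In→A→Core→F→Eg: bottleneck 2, flow now 8.
No augmenting path remains; maximum flow = 8.
In the residual graph, reachable from In: {In, A, D, R3}.
Min-cut edges: A→Core (2), R3→Eg (6); capacity 2 + 6 = 8.
Cut capacity 9 exceeds the max flow 8, so it is not minimum.

No — its capacity is 9, but the minimum cut has capacity 8.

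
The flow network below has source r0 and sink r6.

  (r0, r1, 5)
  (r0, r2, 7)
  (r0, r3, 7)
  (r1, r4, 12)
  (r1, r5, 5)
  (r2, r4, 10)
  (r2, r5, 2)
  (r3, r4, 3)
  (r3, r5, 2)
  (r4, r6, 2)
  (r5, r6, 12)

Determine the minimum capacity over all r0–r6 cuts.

11

Augment r0→r1→r4→r6: bottleneck 2, flow now 2.
Augment r0→r1→r5→r6: bottleneck 3, flow now 5.
Augment r0→r2→r5→r6: bottleneck 2, flow now 7.
Augment r0→r3→r5→r6: bottleneck 2, flow now 9.
Augment r0→r2→r4→r1→r5→r6: bottleneck 2, flow now 11. (uses reverse residual edge)
No augmenting path remains; maximum flow = 11.
By max-flow min-cut, the minimum cut capacity equals the max flow.
In the residual graph, reachable from r0: {r0, r2, r3, r4}.
Min-cut edges: r0→r1 (5), r2→r5 (2), r3→r5 (2), r4→r6 (2); capacity 5 + 2 + 2 + 2 = 11.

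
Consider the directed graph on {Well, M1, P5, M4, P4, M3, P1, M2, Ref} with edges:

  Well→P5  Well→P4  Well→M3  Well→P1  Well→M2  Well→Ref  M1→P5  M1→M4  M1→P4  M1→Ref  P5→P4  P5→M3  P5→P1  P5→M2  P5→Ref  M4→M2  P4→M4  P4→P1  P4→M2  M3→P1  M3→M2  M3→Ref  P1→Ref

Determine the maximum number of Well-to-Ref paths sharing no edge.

4

Assign every edge capacity 1; by Menger, the answer equals the max flow.
Path Well→Ref (+1); total 1.
Path Well→P5→Ref (+1); total 2.
Path Well→M3→Ref (+1); total 3.
Path Well→P1→Ref (+1); total 4.
No residual Well→Ref path; max flow = 4.
Certifying cut of size 4: {P1→Ref, Well→M3, Well→P5, Well→Ref}.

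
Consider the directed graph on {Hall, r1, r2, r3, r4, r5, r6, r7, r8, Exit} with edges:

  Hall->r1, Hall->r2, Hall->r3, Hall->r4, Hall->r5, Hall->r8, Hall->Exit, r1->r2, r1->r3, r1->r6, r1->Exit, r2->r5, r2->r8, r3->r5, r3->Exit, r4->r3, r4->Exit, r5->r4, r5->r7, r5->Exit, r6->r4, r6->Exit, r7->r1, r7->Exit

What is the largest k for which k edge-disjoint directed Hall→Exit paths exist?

6

Assign every edge capacity 1; by Menger, the answer equals the max flow.
Path Hall→Exit (+1); total 1.
Path Hall→r1→Exit (+1); total 2.
Path Hall→r3→Exit (+1); total 3.
Path Hall→r4→Exit (+1); total 4.
Path Hall→r5→Exit (+1); total 5.
Path Hall→r2→r5→r7→Exit (+1); total 6.
No residual Hall→Exit path; max flow = 6.
Certifying cut of size 6: {Hall→Exit, Hall→r1, Hall→r2, Hall→r3, Hall→r4, Hall→r5}.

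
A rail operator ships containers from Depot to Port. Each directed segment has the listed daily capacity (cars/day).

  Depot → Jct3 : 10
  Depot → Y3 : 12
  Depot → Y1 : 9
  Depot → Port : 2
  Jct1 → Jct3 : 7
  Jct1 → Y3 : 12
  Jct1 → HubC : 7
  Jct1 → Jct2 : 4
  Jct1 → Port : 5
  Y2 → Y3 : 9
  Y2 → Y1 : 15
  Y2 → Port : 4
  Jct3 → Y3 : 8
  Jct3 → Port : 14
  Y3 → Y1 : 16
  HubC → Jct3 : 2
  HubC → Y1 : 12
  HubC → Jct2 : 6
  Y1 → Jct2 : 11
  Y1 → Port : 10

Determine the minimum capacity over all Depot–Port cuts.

Augment Depot→Port: bottleneck 2, flow now 2.
Augment Depot→Jct3→Port: bottleneck 10, flow now 12.
Augment Depot→Y1→Port: bottleneck 9, flow now 21.
Augment Depot→Y3→Y1→Port: bottleneck 1, flow now 22.
No augmenting path remains; maximum flow = 22.
By max-flow min-cut, the minimum cut capacity equals the max flow.
In the residual graph, reachable from Depot: {Depot, Y3, Y1, Jct2}.
Min-cut edges: Depot→Jct3 (10), Depot→Port (2), Y1→Port (10); capacity 10 + 2 + 10 = 22.

22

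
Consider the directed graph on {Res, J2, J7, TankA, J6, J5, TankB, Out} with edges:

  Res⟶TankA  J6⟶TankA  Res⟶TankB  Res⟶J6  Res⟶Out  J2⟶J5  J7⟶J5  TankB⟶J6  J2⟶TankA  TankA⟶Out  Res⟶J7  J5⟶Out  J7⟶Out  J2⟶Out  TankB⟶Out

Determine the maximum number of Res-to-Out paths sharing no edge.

Assign every edge capacity 1; by Menger, the answer equals the max flow.
Path Res→Out (+1); total 1.
Path Res→J7→Out (+1); total 2.
Path Res→TankA→Out (+1); total 3.
Path Res→TankB→Out (+1); total 4.
No residual Res→Out path; max flow = 4.
Certifying cut of size 4: {Res→J7, Res→Out, Res→TankB, TankA→Out}.

4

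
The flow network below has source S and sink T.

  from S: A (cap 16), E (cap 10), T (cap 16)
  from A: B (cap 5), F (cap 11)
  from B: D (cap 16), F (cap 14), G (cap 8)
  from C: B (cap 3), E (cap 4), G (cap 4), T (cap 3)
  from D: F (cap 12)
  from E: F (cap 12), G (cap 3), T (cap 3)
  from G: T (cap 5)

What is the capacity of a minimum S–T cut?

24

Augment S→T: bottleneck 16, flow now 16.
Augment S→E→T: bottleneck 3, flow now 19.
Augment S→E→G→T: bottleneck 3, flow now 22.
Augment S→A→B→G→T: bottleneck 2, flow now 24.
No augmenting path remains; maximum flow = 24.
By max-flow min-cut, the minimum cut capacity equals the max flow.
In the residual graph, reachable from S: {S, A, B, D, E, F, G}.
Min-cut edges: S→T (16), E→T (3), G→T (5); capacity 16 + 3 + 5 = 24.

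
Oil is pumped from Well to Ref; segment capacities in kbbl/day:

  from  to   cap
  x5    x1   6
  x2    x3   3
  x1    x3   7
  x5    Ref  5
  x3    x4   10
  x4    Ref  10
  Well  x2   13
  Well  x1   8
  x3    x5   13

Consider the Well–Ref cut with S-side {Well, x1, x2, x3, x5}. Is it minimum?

Given cut capacity: 10 + 5 = 15.
Augment Well→x1→x3→x4→Ref: bottleneck 7, flow now 7.
Augment Well→x2→x3→x4→Ref: bottleneck 3, flow now 10.
No augmenting path remains; maximum flow = 10.
In the residual graph, reachable from Well: {Well, x1, x2}.
Min-cut edges: x1→x3 (7), x2→x3 (3); capacity 7 + 3 = 10.
Cut capacity 15 exceeds the max flow 10, so it is not minimum.

No — its capacity is 15, but the minimum cut has capacity 10.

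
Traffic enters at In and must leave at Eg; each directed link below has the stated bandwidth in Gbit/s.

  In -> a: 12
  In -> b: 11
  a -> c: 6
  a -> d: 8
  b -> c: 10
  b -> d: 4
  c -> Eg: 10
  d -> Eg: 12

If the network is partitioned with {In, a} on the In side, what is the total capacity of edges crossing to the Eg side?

Edges leaving {In, a}: In→b (11), a→c (6), a→d (8).
Cut capacity = 11 + 6 + 8 = 25.

25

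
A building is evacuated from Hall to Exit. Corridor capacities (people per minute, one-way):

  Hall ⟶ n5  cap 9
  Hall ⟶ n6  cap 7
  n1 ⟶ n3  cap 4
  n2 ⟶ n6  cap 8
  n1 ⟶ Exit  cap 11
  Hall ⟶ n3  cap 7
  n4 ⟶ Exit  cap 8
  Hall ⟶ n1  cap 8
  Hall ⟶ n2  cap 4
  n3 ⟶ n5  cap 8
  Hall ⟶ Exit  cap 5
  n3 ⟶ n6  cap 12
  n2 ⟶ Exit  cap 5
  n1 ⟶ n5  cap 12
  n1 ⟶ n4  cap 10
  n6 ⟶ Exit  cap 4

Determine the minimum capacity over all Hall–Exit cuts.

21

Augment Hall→Exit: bottleneck 5, flow now 5.
Augment Hall→n1→Exit: bottleneck 8, flow now 13.
Augment Hall→n2→Exit: bottleneck 4, flow now 17.
Augment Hall→n6→Exit: bottleneck 4, flow now 21.
No augmenting path remains; maximum flow = 21.
By max-flow min-cut, the minimum cut capacity equals the max flow.
In the residual graph, reachable from Hall: {Hall, n3, n5, n6}.
Min-cut edges: Hall→n1 (8), Hall→n2 (4), Hall→Exit (5), n6→Exit (4); capacity 8 + 4 + 5 + 4 = 21.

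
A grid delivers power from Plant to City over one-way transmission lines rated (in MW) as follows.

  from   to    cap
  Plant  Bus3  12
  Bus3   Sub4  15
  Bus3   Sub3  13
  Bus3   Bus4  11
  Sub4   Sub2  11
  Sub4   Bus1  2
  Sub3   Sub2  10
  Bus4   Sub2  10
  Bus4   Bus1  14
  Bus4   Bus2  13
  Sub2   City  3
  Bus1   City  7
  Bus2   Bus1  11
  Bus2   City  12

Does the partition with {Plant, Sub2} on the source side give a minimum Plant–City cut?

Given cut capacity: 12 + 3 = 15.
Augment Plant→Bus3→Sub4→Sub2→City: bottleneck 3, flow now 3.
Augment Plant→Bus3→Sub4→Bus1→City: bottleneck 2, flow now 5.
Augment Plant→Bus3→Bus4→Bus1→City: bottleneck 5, flow now 10.
Augment Plant→Bus3→Bus4→Bus2→City: bottleneck 2, flow now 12.
No augmenting path remains; maximum flow = 12.
In the residual graph, reachable from Plant: {Plant}.
Min-cut edges: Plant→Bus3 (12); capacity 12 = 12.
Cut capacity 15 exceeds the max flow 12, so it is not minimum.

No — its capacity is 15, but the minimum cut has capacity 12.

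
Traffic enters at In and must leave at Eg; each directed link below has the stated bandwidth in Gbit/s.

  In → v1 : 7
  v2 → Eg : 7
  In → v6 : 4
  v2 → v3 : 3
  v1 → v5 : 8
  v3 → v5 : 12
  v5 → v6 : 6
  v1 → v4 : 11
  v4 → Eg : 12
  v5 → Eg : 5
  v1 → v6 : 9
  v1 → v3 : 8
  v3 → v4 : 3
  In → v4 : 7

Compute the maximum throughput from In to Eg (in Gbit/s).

14

Augment In→v4→Eg: bottleneck 7, flow now 7.
Augment In→v1→v4→Eg: bottleneck 5, flow now 12.
Augment In→v1→v5→Eg: bottleneck 2, flow now 14.
No augmenting path remains; maximum flow = 14.
In the residual graph, reachable from In: {In, v6}.
Min-cut edges: In→v1 (7), In→v4 (7); capacity 7 + 7 = 14.
This cut is saturated, so no flow can exceed 14.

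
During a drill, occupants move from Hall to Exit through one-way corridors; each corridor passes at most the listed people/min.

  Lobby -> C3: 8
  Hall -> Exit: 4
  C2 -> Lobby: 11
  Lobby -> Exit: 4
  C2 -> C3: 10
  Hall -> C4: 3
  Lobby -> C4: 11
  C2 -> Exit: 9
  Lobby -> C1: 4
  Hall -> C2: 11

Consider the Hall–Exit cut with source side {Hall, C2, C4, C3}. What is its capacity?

Edges leaving {Hall, C2, C4, C3}: Hall→Exit (4), C2→Lobby (11), C2→Exit (9).
Cut capacity = 4 + 11 + 9 = 24.

24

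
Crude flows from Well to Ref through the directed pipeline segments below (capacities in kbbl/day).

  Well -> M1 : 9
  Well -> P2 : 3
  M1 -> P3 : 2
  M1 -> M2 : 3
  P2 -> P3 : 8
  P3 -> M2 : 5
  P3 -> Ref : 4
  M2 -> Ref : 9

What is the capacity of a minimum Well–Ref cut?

Augment Well→M1→P3→Ref: bottleneck 2, flow now 2.
Augment Well→M1→M2→Ref: bottleneck 3, flow now 5.
Augment Well→P2→P3→Ref: bottleneck 2, flow now 7.
Augment Well→P2→P3→M2→Ref: bottleneck 1, flow now 8.
No augmenting path remains; maximum flow = 8.
By max-flow min-cut, the minimum cut capacity equals the max flow.
In the residual graph, reachable from Well: {Well, M1}.
Min-cut edges: Well→P2 (3), M1→P3 (2), M1→M2 (3); capacity 3 + 2 + 3 = 8.

8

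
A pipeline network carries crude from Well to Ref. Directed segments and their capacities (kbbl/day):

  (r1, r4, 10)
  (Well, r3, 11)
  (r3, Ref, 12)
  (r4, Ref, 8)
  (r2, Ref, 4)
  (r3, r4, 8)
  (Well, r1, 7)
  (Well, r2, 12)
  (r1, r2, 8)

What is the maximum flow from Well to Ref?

Augment Well→r2→Ref: bottleneck 4, flow now 4.
Augment Well→r3→Ref: bottleneck 11, flow now 15.
Augment Well→r1→r4→Ref: bottleneck 7, flow now 22.
No augmenting path remains; maximum flow = 22.
In the residual graph, reachable from Well: {Well, r2}.
Min-cut edges: Well→r1 (7), Well→r3 (11), r2→Ref (4); capacity 7 + 11 + 4 = 22.
This cut is saturated, so no flow can exceed 22.

22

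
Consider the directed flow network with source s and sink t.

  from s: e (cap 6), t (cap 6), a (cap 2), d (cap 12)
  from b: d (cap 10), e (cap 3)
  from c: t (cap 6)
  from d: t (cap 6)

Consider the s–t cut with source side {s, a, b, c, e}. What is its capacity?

Edges leaving {s, a, b, c, e}: s→d (12), s→t (6), b→d (10), c→t (6).
Cut capacity = 12 + 6 + 10 + 6 = 34.

34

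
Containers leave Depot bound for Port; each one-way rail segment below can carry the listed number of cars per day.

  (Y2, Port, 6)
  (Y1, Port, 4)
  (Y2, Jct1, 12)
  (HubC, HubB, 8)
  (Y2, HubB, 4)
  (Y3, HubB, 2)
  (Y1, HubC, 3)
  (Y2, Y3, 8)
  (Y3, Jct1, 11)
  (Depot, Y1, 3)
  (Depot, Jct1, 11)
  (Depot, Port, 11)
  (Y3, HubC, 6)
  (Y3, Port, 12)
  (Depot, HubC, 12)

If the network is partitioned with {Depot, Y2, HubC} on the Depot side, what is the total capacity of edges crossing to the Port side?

Edges leaving {Depot, Y2, HubC}: Depot→Y1 (3), Depot→Jct1 (11), Depot→Port (11), Y2→Y3 (8), Y2→Jct1 (12), Y2→HubB (4), Y2→Port (6), HubC→HubB (8).
Cut capacity = 3 + 11 + 11 + 8 + 12 + 4 + 6 + 8 = 63.

63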